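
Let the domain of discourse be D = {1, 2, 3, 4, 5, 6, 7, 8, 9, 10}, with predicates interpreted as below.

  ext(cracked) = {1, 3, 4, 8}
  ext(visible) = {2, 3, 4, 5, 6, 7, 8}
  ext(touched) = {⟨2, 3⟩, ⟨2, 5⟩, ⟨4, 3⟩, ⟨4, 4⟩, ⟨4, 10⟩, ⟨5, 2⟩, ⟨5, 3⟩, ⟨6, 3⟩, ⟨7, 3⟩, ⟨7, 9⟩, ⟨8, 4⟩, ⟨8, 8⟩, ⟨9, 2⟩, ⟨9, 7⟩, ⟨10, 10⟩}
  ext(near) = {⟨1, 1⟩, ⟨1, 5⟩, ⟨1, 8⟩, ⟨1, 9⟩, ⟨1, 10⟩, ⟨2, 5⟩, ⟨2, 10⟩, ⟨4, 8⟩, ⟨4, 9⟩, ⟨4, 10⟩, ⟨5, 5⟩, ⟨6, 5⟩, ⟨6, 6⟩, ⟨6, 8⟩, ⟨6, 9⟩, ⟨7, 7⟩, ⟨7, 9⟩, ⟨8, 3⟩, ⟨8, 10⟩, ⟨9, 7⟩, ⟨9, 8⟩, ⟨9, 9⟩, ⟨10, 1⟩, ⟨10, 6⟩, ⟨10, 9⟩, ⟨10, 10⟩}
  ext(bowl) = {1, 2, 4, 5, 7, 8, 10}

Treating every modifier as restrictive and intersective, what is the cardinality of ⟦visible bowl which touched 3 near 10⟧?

2

⟦which touched 3⟧ = {x : ⟨x, 3⟩ ∈ ⟦touched⟧} = {2, 4, 5, 6, 7}
⟦near 10⟧ = {x : ⟨x, 10⟩ ∈ ⟦near⟧} = {1, 2, 4, 8, 10}
⟦bowl⟧ = {1, 2, 4, 5, 7, 8, 10}
… ∩ ⟦which touched 3⟧ = {1, 2, 4, 5, 7, 8, 10} ∩ {2, 4, 5, 6, 7} = {2, 4, 5, 7}
… ∩ ⟦near 10⟧ = {2, 4, 5, 7} ∩ {1, 2, 4, 8, 10} = {2, 4}
… ∩ ⟦visible⟧ = {2, 4} ∩ {2, 3, 4, 5, 6, 7, 8} = {2, 4}
⟦visible bowl which touched 3 near 10⟧ = {2, 4}, so the cardinality is 2.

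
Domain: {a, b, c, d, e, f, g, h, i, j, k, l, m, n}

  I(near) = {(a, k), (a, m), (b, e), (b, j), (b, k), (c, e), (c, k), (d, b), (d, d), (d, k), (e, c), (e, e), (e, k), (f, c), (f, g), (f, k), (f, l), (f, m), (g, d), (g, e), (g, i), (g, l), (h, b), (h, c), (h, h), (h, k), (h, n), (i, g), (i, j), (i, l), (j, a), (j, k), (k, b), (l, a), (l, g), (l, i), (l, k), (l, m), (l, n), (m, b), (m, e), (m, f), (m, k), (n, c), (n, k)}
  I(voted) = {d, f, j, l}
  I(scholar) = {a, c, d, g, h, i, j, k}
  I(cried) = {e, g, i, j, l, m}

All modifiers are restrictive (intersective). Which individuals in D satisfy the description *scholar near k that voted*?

⟦near k⟧ = {x : ⟨x, k⟩ ∈ ⟦near⟧} = {a, b, c, d, e, f, h, j, l, m, n}
⟦that voted⟧ = ⟦voted⟧ = {d, f, j, l}
⟦scholar⟧ = {a, c, d, g, h, i, j, k}
… ∩ ⟦near k⟧ = {a, c, d, g, h, i, j, k} ∩ {a, b, c, d, e, f, h, j, l, m, n} = {a, c, d, h, j}
… ∩ ⟦that voted⟧ = {a, c, d, h, j} ∩ {d, f, j, l} = {d, j}
So ⟦scholar near k that voted⟧ = {d, j}.

{d, j}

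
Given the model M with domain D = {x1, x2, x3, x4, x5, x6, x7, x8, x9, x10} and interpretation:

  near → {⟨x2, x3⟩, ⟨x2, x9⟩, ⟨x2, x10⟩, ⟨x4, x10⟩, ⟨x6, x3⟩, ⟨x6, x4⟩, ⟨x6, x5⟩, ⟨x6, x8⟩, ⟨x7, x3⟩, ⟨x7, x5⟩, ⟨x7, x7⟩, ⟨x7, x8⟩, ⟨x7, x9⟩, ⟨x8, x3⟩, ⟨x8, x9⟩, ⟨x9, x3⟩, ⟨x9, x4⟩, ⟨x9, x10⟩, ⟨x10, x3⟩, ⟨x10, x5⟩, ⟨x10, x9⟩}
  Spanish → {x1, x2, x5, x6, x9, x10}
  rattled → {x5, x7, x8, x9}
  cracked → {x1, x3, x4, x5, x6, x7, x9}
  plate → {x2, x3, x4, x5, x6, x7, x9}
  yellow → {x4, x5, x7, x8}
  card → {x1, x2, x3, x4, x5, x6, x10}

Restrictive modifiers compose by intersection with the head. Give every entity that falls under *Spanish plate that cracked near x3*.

{x6, x9}

⟦that cracked⟧ = ⟦cracked⟧ = {x1, x3, x4, x5, x6, x7, x9}
⟦near x3⟧ = {x : ⟨x, x3⟩ ∈ ⟦near⟧} = {x2, x6, x7, x8, x9, x10}
⟦plate⟧ = {x2, x3, x4, x5, x6, x7, x9}
… ∩ ⟦that cracked⟧ = {x2, x3, x4, x5, x6, x7, x9} ∩ {x1, x3, x4, x5, x6, x7, x9} = {x3, x4, x5, x6, x7, x9}
… ∩ ⟦near x3⟧ = {x3, x4, x5, x6, x7, x9} ∩ {x2, x6, x7, x8, x9, x10} = {x6, x7, x9}
… ∩ ⟦Spanish⟧ = {x6, x7, x9} ∩ {x1, x2, x5, x6, x9, x10} = {x6, x9}
So ⟦Spanish plate that cracked near x3⟧ = {x6, x9}.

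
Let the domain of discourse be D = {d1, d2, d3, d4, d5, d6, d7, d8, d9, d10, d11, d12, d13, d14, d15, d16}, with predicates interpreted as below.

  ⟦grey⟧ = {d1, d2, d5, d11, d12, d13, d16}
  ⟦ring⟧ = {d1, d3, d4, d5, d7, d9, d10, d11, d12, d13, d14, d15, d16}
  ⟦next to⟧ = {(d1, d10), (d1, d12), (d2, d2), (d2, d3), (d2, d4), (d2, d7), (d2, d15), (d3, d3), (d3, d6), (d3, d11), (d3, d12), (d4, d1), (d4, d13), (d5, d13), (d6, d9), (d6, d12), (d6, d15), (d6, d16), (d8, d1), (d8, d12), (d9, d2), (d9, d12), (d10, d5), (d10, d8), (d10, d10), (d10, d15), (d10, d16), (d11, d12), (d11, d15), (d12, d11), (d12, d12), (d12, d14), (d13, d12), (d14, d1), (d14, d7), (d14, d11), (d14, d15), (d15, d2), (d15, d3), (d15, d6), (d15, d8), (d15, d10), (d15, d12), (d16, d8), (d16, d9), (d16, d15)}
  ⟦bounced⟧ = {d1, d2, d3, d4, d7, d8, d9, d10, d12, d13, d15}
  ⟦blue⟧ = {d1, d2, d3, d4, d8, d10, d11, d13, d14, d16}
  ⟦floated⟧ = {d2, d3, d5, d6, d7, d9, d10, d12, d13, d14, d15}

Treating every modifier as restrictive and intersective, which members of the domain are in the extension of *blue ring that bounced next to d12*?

{d1, d3, d13}

⟦that bounced⟧ = ⟦bounced⟧ = {d1, d2, d3, d4, d7, d8, d9, d10, d12, d13, d15}
⟦next to d12⟧ = {x : ⟨x, d12⟩ ∈ ⟦next to⟧} = {d1, d3, d6, d8, d9, d11, d12, d13, d15}
⟦ring⟧ = {d1, d3, d4, d5, d7, d9, d10, d11, d12, d13, d14, d15, d16}
… ∩ ⟦that bounced⟧ = {d1, d3, d4, d5, d7, d9, d10, d11, d12, d13, d14, d15, d16} ∩ {d1, d2, d3, d4, d7, d8, d9, d10, d12, d13, d15} = {d1, d3, d4, d7, d9, d10, d12, d13, d15}
… ∩ ⟦next to d12⟧ = {d1, d3, d4, d7, d9, d10, d12, d13, d15} ∩ {d1, d3, d6, d8, d9, d11, d12, d13, d15} = {d1, d3, d9, d12, d13, d15}
… ∩ ⟦blue⟧ = {d1, d3, d9, d12, d13, d15} ∩ {d1, d2, d3, d4, d8, d10, d11, d13, d14, d16} = {d1, d3, d13}
So ⟦blue ring that bounced next to d12⟧ = {d1, d3, d13}.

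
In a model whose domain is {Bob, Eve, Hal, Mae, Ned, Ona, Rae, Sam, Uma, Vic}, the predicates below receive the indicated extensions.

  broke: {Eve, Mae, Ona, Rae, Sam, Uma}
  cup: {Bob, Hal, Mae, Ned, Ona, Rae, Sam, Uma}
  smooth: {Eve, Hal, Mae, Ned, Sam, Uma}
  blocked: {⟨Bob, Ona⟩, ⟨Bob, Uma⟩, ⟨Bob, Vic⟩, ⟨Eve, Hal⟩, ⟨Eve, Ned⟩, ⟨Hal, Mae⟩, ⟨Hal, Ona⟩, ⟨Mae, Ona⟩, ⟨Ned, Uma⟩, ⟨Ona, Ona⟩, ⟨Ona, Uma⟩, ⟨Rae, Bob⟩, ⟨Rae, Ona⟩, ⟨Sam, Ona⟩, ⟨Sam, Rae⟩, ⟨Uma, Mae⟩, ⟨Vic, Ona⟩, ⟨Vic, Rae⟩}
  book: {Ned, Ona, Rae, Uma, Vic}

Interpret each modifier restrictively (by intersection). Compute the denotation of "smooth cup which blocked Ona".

{Hal, Mae, Sam}

⟦which blocked Ona⟧ = {x : ⟨x, Ona⟩ ∈ ⟦blocked⟧} = {Bob, Hal, Mae, Ona, Rae, Sam, Vic}
⟦cup⟧ = {Bob, Hal, Mae, Ned, Ona, Rae, Sam, Uma}
… ∩ ⟦which blocked Ona⟧ = {Bob, Hal, Mae, Ned, Ona, Rae, Sam, Uma} ∩ {Bob, Hal, Mae, Ona, Rae, Sam, Vic} = {Bob, Hal, Mae, Ona, Rae, Sam}
… ∩ ⟦smooth⟧ = {Bob, Hal, Mae, Ona, Rae, Sam} ∩ {Eve, Hal, Mae, Ned, Sam, Uma} = {Hal, Mae, Sam}
So ⟦smooth cup which blocked Ona⟧ = {Hal, Mae, Sam}.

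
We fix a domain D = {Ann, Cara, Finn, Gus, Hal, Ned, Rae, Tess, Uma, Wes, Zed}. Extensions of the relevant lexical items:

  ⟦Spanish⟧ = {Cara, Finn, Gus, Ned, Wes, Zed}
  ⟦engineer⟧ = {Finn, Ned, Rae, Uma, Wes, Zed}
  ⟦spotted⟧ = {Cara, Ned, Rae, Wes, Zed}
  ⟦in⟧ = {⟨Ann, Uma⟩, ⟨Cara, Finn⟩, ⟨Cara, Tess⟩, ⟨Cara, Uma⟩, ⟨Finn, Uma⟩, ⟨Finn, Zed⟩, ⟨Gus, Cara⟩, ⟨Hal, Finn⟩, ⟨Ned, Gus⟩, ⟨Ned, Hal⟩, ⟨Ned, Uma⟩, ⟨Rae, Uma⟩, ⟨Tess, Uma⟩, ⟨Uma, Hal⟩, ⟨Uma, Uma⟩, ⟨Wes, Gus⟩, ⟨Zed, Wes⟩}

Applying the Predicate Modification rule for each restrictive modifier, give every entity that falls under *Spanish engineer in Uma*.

⟦in Uma⟧ = {x : ⟨x, Uma⟩ ∈ ⟦in⟧} = {Ann, Cara, Finn, Ned, Rae, Tess, Uma}
⟦engineer⟧ = {Finn, Ned, Rae, Uma, Wes, Zed}
… ∩ ⟦in Uma⟧ = {Finn, Ned, Rae, Uma, Wes, Zed} ∩ {Ann, Cara, Finn, Ned, Rae, Tess, Uma} = {Finn, Ned, Rae, Uma}
… ∩ ⟦Spanish⟧ = {Finn, Ned, Rae, Uma} ∩ {Cara, Finn, Gus, Ned, Wes, Zed} = {Finn, Ned}
So ⟦Spanish engineer in Uma⟧ = {Finn, Ned}.

{Finn, Ned}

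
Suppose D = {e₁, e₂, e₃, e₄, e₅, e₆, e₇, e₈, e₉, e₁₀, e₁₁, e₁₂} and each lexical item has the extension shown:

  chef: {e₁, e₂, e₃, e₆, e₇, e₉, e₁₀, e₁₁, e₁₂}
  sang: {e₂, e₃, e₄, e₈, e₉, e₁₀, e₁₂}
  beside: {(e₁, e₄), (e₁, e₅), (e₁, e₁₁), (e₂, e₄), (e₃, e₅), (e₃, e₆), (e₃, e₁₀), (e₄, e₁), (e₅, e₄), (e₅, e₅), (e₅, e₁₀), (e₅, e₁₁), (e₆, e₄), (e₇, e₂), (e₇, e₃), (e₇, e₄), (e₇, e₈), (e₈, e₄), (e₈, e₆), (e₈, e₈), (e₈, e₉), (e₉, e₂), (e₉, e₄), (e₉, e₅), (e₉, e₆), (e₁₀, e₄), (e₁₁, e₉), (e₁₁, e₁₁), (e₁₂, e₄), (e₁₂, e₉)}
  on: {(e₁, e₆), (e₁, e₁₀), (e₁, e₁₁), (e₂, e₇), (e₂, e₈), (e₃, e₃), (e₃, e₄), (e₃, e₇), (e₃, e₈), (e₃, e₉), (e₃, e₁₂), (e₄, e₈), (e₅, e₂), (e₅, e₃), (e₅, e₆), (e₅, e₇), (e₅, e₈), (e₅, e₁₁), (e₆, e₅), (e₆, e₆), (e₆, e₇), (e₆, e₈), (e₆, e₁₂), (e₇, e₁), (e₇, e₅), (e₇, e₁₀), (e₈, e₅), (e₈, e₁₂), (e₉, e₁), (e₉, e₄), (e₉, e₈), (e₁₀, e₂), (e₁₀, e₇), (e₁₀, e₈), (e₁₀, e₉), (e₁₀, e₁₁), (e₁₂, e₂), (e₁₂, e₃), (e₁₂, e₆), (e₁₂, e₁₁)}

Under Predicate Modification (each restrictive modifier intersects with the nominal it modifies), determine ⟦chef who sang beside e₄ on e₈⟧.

{e₂, e₉, e₁₀}

⟦who sang⟧ = ⟦sang⟧ = {e₂, e₃, e₄, e₈, e₉, e₁₀, e₁₂}
⟦beside e₄⟧ = {x : ⟨x, e₄⟩ ∈ ⟦beside⟧} = {e₁, e₂, e₅, e₆, e₇, e₈, e₉, e₁₀, e₁₂}
⟦on e₈⟧ = {x : ⟨x, e₈⟩ ∈ ⟦on⟧} = {e₂, e₃, e₄, e₅, e₆, e₉, e₁₀}
⟦chef⟧ = {e₁, e₂, e₃, e₆, e₇, e₉, e₁₀, e₁₁, e₁₂}
… ∩ ⟦who sang⟧ = {e₁, e₂, e₃, e₆, e₇, e₉, e₁₀, e₁₁, e₁₂} ∩ {e₂, e₃, e₄, e₈, e₉, e₁₀, e₁₂} = {e₂, e₃, e₉, e₁₀, e₁₂}
… ∩ ⟦beside e₄⟧ = {e₂, e₃, e₉, e₁₀, e₁₂} ∩ {e₁, e₂, e₅, e₆, e₇, e₈, e₉, e₁₀, e₁₂} = {e₂, e₉, e₁₀, e₁₂}
… ∩ ⟦on e₈⟧ = {e₂, e₉, e₁₀, e₁₂} ∩ {e₂, e₃, e₄, e₅, e₆, e₉, e₁₀} = {e₂, e₉, e₁₀}
So ⟦chef who sang beside e₄ on e₈⟧ = {e₂, e₉, e₁₀}.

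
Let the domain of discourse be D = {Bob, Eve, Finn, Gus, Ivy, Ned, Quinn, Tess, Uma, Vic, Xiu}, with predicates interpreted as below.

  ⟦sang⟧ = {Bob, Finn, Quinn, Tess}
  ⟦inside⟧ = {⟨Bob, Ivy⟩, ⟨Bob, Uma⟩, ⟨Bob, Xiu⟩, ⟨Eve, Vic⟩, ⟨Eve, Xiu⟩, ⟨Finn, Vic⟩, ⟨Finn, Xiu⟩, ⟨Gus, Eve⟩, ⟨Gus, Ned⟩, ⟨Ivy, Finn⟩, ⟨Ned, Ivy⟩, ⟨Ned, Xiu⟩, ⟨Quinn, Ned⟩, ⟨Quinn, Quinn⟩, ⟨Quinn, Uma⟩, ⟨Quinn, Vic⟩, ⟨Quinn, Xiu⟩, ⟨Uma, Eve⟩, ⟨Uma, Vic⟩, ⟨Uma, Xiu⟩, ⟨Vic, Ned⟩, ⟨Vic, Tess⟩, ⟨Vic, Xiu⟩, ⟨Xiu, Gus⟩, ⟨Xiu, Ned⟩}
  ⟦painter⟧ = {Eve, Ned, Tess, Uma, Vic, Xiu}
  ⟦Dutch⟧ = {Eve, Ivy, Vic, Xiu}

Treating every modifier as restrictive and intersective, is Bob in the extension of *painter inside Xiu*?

no

⟦inside Xiu⟧ = {x : ⟨x, Xiu⟩ ∈ ⟦inside⟧} = {Bob, Eve, Finn, Ned, Quinn, Uma, Vic}
⟦painter⟧ = {Eve, Ned, Tess, Uma, Vic, Xiu}
… ∩ ⟦inside Xiu⟧ = {Eve, Ned, Tess, Uma, Vic, Xiu} ∩ {Bob, Eve, Finn, Ned, Quinn, Uma, Vic} = {Eve, Ned, Uma, Vic}
⟦painter inside Xiu⟧ = {Eve, Ned, Uma, Vic}; Bob ∉ this set.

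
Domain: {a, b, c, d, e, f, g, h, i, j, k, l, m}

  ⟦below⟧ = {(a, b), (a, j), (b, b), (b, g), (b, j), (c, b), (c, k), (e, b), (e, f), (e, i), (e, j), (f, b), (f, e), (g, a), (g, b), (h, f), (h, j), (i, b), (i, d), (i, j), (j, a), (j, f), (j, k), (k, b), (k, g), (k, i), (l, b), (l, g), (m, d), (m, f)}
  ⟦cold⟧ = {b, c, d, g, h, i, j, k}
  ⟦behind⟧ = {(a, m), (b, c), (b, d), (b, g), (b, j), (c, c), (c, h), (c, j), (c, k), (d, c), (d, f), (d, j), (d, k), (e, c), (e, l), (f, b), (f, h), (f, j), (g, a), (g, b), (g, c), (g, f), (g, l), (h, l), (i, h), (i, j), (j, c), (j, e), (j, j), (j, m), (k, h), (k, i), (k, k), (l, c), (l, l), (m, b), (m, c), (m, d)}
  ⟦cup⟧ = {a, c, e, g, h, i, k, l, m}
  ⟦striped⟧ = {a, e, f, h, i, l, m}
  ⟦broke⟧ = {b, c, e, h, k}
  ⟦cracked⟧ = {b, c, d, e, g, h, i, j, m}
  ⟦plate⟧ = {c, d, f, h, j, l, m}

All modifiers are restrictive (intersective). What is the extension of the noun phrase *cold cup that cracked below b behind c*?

⟦that cracked⟧ = ⟦cracked⟧ = {b, c, d, e, g, h, i, j, m}
⟦below b⟧ = {x : ⟨x, b⟩ ∈ ⟦below⟧} = {a, b, c, e, f, g, i, k, l}
⟦behind c⟧ = {x : ⟨x, c⟩ ∈ ⟦behind⟧} = {b, c, d, e, g, j, l, m}
⟦cup⟧ = {a, c, e, g, h, i, k, l, m}
… ∩ ⟦that cracked⟧ = {a, c, e, g, h, i, k, l, m} ∩ {b, c, d, e, g, h, i, j, m} = {c, e, g, h, i, m}
… ∩ ⟦below b⟧ = {c, e, g, h, i, m} ∩ {a, b, c, e, f, g, i, k, l} = {c, e, g, i}
… ∩ ⟦behind c⟧ = {c, e, g, i} ∩ {b, c, d, e, g, j, l, m} = {c, e, g}
… ∩ ⟦cold⟧ = {c, e, g} ∩ {b, c, d, g, h, i, j, k} = {c, g}
So ⟦cold cup that cracked below b behind c⟧ = {c, g}.

{c, g}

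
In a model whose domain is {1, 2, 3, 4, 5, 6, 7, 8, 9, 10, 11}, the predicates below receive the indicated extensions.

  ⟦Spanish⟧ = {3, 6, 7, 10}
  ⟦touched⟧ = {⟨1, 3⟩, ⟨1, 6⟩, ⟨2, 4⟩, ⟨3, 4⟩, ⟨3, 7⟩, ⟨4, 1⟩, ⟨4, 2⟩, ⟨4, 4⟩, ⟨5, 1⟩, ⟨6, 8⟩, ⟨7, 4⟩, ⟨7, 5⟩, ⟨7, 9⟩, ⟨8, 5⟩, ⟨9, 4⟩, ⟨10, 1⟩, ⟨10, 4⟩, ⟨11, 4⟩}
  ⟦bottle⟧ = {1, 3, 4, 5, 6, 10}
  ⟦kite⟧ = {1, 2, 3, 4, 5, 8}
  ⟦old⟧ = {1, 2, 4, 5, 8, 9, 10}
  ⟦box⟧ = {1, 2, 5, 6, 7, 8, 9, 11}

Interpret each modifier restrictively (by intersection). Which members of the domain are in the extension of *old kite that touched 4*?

⟦that touched 4⟧ = {x : ⟨x, 4⟩ ∈ ⟦touched⟧} = {2, 3, 4, 7, 9, 10, 11}
⟦kite⟧ = {1, 2, 3, 4, 5, 8}
… ∩ ⟦that touched 4⟧ = {1, 2, 3, 4, 5, 8} ∩ {2, 3, 4, 7, 9, 10, 11} = {2, 3, 4}
… ∩ ⟦old⟧ = {2, 3, 4} ∩ {1, 2, 4, 5, 8, 9, 10} = {2, 4}
So ⟦old kite that touched 4⟧ = {2, 4}.

{2, 4}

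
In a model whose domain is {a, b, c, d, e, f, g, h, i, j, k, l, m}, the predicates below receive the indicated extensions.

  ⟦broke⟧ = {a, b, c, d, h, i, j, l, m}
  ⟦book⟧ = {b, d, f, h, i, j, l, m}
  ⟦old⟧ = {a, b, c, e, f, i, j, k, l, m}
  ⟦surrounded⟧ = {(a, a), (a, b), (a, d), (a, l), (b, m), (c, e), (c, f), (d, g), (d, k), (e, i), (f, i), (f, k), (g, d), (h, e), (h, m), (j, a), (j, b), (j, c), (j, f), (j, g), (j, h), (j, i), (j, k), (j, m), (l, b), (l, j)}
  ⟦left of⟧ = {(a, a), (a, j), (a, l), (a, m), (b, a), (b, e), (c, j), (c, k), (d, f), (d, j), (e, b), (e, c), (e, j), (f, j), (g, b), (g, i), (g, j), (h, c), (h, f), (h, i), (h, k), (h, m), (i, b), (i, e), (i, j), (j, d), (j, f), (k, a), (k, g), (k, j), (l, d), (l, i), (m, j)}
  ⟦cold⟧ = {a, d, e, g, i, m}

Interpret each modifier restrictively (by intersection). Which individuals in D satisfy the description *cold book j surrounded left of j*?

⟦j surrounded⟧ = {x : ⟨j, x⟩ ∈ ⟦surrounded⟧} = {a, b, c, f, g, h, i, k, m}
⟦left of j⟧ = {x : ⟨x, j⟩ ∈ ⟦left of⟧} = {a, c, d, e, f, g, i, k, m}
⟦book⟧ = {b, d, f, h, i, j, l, m}
… ∩ ⟦j surrounded⟧ = {b, d, f, h, i, j, l, m} ∩ {a, b, c, f, g, h, i, k, m} = {b, f, h, i, m}
… ∩ ⟦left of j⟧ = {b, f, h, i, m} ∩ {a, c, d, e, f, g, i, k, m} = {f, i, m}
… ∩ ⟦cold⟧ = {f, i, m} ∩ {a, d, e, g, i, m} = {i, m}
So ⟦cold book j surrounded left of j⟧ = {i, m}.

{i, m}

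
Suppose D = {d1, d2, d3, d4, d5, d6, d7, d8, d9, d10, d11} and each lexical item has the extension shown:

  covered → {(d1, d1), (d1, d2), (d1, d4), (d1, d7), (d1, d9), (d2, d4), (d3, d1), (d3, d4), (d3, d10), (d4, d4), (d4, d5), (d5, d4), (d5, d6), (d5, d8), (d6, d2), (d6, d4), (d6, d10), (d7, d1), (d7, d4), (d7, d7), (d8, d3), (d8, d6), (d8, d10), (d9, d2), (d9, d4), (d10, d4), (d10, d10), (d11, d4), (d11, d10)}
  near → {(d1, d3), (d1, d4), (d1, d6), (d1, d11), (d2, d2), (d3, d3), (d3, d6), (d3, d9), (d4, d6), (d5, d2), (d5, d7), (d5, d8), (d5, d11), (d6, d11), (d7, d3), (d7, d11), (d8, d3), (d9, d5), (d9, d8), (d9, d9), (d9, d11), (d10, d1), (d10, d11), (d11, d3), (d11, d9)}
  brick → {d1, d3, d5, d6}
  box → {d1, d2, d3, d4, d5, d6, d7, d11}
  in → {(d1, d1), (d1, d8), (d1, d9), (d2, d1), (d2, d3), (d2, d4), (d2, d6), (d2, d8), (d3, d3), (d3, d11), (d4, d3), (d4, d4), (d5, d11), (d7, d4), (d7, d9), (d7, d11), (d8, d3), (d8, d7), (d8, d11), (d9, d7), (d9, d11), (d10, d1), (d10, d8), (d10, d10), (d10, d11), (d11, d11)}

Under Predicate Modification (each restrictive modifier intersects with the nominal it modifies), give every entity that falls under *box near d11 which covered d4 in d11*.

{d5, d7}

⟦near d11⟧ = {x : ⟨x, d11⟩ ∈ ⟦near⟧} = {d1, d5, d6, d7, d9, d10}
⟦which covered d4⟧ = {x : ⟨x, d4⟩ ∈ ⟦covered⟧} = {d1, d2, d3, d4, d5, d6, d7, d9, d10, d11}
⟦in d11⟧ = {x : ⟨x, d11⟩ ∈ ⟦in⟧} = {d3, d5, d7, d8, d9, d10, d11}
⟦box⟧ = {d1, d2, d3, d4, d5, d6, d7, d11}
… ∩ ⟦near d11⟧ = {d1, d2, d3, d4, d5, d6, d7, d11} ∩ {d1, d5, d6, d7, d9, d10} = {d1, d5, d6, d7}
… ∩ ⟦which covered d4⟧ = {d1, d5, d6, d7} ∩ {d1, d2, d3, d4, d5, d6, d7, d9, d10, d11} = {d1, d5, d6, d7}
… ∩ ⟦in d11⟧ = {d1, d5, d6, d7} ∩ {d3, d5, d7, d8, d9, d10, d11} = {d5, d7}
So ⟦box near d11 which covered d4 in d11⟧ = {d5, d7}.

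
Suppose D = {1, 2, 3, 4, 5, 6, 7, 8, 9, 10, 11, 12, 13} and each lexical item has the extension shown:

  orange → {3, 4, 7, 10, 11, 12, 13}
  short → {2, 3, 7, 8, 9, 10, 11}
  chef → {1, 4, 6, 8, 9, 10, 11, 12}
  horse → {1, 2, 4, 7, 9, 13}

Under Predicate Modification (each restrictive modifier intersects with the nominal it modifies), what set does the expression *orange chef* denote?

⟦chef⟧ = {1, 4, 6, 8, 9, 10, 11, 12}
… ∩ ⟦orange⟧ = {1, 4, 6, 8, 9, 10, 11, 12} ∩ {3, 4, 7, 10, 11, 12, 13} = {4, 10, 11, 12}
So ⟦orange chef⟧ = {4, 10, 11, 12}.

{4, 10, 11, 12}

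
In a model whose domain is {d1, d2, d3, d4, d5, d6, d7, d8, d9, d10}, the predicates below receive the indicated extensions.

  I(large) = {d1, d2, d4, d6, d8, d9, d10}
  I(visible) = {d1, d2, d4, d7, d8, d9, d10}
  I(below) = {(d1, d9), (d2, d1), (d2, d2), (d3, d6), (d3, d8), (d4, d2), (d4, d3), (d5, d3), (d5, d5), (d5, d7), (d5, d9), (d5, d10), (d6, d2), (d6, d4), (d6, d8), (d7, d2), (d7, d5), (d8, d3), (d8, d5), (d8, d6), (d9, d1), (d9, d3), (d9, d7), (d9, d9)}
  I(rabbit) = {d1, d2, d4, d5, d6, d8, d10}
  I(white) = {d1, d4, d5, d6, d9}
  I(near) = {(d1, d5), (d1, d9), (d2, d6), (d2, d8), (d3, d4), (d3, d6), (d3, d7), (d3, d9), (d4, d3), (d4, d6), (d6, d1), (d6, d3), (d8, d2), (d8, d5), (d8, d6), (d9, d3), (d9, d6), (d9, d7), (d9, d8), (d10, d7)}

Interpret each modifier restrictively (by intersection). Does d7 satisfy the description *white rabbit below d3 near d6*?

no

⟦below d3⟧ = {x : ⟨x, d3⟩ ∈ ⟦below⟧} = {d4, d5, d8, d9}
⟦near d6⟧ = {x : ⟨x, d6⟩ ∈ ⟦near⟧} = {d2, d3, d4, d8, d9}
⟦rabbit⟧ = {d1, d2, d4, d5, d6, d8, d10}
… ∩ ⟦below d3⟧ = {d1, d2, d4, d5, d6, d8, d10} ∩ {d4, d5, d8, d9} = {d4, d5, d8}
… ∩ ⟦near d6⟧ = {d4, d5, d8} ∩ {d2, d3, d4, d8, d9} = {d4, d8}
… ∩ ⟦white⟧ = {d4, d8} ∩ {d1, d4, d5, d6, d9} = {d4}
⟦white rabbit below d3 near d6⟧ = {d4}; d7 ∉ this set.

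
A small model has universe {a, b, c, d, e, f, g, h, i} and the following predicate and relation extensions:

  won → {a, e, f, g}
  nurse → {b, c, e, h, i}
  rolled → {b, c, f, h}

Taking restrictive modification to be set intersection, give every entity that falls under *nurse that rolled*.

⟦that rolled⟧ = ⟦rolled⟧ = {b, c, f, h}
⟦nurse⟧ = {b, c, e, h, i}
… ∩ ⟦that rolled⟧ = {b, c, e, h, i} ∩ {b, c, f, h} = {b, c, h}
So ⟦nurse that rolled⟧ = {b, c, h}.

{b, c, h}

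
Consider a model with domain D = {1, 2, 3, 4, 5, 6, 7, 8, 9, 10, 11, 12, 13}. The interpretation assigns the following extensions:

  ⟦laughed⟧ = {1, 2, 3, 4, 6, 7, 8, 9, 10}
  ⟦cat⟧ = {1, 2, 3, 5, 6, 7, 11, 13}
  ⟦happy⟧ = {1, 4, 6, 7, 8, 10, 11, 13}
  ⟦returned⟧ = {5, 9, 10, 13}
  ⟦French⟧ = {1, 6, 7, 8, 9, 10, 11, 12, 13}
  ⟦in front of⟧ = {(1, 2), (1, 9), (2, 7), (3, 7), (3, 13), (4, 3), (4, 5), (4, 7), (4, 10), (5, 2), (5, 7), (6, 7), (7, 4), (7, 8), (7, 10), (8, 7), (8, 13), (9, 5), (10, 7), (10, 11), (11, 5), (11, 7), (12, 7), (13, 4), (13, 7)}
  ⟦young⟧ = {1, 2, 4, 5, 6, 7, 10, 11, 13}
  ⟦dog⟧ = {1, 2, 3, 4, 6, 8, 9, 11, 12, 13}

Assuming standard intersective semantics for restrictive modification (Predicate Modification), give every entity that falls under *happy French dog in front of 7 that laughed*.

⟦in front of 7⟧ = {x : ⟨x, 7⟩ ∈ ⟦in front of⟧} = {2, 3, 4, 5, 6, 8, 10, 11, 12, 13}
⟦that laughed⟧ = ⟦laughed⟧ = {1, 2, 3, 4, 6, 7, 8, 9, 10}
⟦dog⟧ = {1, 2, 3, 4, 6, 8, 9, 11, 12, 13}
… ∩ ⟦in front of 7⟧ = {1, 2, 3, 4, 6, 8, 9, 11, 12, 13} ∩ {2, 3, 4, 5, 6, 8, 10, 11, 12, 13} = {2, 3, 4, 6, 8, 11, 12, 13}
… ∩ ⟦that laughed⟧ = {2, 3, 4, 6, 8, 11, 12, 13} ∩ {1, 2, 3, 4, 6, 7, 8, 9, 10} = {2, 3, 4, 6, 8}
… ∩ ⟦happy⟧ = {2, 3, 4, 6, 8} ∩ {1, 4, 6, 7, 8, 10, 11, 13} = {4, 6, 8}
… ∩ ⟦French⟧ = {4, 6, 8} ∩ {1, 6, 7, 8, 9, 10, 11, 12, 13} = {6, 8}
So ⟦happy French dog in front of 7 that laughed⟧ = {6, 8}.

{6, 8}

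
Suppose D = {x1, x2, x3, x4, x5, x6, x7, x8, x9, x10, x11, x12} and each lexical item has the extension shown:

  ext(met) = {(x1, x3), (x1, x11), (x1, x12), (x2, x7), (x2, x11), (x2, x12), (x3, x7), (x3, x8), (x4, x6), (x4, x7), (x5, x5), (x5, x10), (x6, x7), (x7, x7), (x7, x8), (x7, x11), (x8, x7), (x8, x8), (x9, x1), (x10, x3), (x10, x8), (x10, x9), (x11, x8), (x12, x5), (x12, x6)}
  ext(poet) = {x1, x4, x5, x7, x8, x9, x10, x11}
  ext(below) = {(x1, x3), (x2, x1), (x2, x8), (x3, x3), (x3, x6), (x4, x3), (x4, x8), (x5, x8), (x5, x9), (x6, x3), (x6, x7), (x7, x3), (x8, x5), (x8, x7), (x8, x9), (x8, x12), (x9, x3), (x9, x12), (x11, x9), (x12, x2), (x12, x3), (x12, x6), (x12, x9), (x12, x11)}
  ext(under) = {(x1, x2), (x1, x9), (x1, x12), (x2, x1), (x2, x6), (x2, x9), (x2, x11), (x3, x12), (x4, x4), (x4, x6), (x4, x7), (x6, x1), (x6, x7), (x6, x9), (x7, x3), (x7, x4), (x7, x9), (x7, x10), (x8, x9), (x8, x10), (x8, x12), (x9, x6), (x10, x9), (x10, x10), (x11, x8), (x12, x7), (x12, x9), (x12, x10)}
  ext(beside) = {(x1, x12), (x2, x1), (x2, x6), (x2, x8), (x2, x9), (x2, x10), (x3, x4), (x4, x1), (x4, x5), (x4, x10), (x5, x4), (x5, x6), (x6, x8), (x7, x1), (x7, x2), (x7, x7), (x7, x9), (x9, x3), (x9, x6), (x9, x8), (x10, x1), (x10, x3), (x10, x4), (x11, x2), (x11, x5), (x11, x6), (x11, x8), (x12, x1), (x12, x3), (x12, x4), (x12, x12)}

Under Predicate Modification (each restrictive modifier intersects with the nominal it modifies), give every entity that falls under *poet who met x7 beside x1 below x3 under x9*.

{x7}

⟦who met x7⟧ = {x : ⟨x, x7⟩ ∈ ⟦met⟧} = {x2, x3, x4, x6, x7, x8}
⟦beside x1⟧ = {x : ⟨x, x1⟩ ∈ ⟦beside⟧} = {x2, x4, x7, x10, x12}
⟦below x3⟧ = {x : ⟨x, x3⟩ ∈ ⟦below⟧} = {x1, x3, x4, x6, x7, x9, x12}
⟦under x9⟧ = {x : ⟨x, x9⟩ ∈ ⟦under⟧} = {x1, x2, x6, x7, x8, x10, x12}
⟦poet⟧ = {x1, x4, x5, x7, x8, x9, x10, x11}
… ∩ ⟦who met x7⟧ = {x1, x4, x5, x7, x8, x9, x10, x11} ∩ {x2, x3, x4, x6, x7, x8} = {x4, x7, x8}
… ∩ ⟦beside x1⟧ = {x4, x7, x8} ∩ {x2, x4, x7, x10, x12} = {x4, x7}
… ∩ ⟦below x3⟧ = {x4, x7} ∩ {x1, x3, x4, x6, x7, x9, x12} = {x4, x7}
… ∩ ⟦under x9⟧ = {x4, x7} ∩ {x1, x2, x6, x7, x8, x10, x12} = {x7}
So ⟦poet who met x7 beside x1 below x3 under x9⟧ = {x7}.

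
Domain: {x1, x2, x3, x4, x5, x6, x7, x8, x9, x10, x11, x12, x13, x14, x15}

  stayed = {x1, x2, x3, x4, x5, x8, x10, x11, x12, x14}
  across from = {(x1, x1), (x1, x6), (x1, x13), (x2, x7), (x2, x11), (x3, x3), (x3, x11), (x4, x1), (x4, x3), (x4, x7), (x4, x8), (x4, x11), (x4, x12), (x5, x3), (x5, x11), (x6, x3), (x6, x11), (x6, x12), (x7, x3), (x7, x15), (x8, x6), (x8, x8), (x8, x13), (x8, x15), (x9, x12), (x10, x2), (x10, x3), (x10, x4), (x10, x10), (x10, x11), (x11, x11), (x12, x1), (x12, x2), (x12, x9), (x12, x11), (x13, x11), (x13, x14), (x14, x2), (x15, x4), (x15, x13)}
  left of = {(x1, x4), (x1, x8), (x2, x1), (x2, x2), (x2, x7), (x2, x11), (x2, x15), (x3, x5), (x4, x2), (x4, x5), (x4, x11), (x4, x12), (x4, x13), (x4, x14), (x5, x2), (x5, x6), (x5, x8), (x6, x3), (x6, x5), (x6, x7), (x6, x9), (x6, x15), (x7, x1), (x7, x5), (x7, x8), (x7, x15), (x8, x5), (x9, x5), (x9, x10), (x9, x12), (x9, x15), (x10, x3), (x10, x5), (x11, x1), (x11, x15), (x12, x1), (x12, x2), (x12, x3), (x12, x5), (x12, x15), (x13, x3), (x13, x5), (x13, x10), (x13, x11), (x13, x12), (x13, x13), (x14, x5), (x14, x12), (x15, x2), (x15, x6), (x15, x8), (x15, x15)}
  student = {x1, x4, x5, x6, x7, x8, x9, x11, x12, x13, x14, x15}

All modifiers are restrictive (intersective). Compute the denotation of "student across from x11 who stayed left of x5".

⟦across from x11⟧ = {x : ⟨x, x11⟩ ∈ ⟦across from⟧} = {x2, x3, x4, x5, x6, x10, x11, x12, x13}
⟦who stayed⟧ = ⟦stayed⟧ = {x1, x2, x3, x4, x5, x8, x10, x11, x12, x14}
⟦left of x5⟧ = {x : ⟨x, x5⟩ ∈ ⟦left of⟧} = {x3, x4, x6, x7, x8, x9, x10, x12, x13, x14}
⟦student⟧ = {x1, x4, x5, x6, x7, x8, x9, x11, x12, x13, x14, x15}
… ∩ ⟦across from x11⟧ = {x1, x4, x5, x6, x7, x8, x9, x11, x12, x13, x14, x15} ∩ {x2, x3, x4, x5, x6, x10, x11, x12, x13} = {x4, x5, x6, x11, x12, x13}
… ∩ ⟦who stayed⟧ = {x4, x5, x6, x11, x12, x13} ∩ {x1, x2, x3, x4, x5, x8, x10, x11, x12, x14} = {x4, x5, x11, x12}
… ∩ ⟦left of x5⟧ = {x4, x5, x11, x12} ∩ {x3, x4, x6, x7, x8, x9, x10, x12, x13, x14} = {x4, x12}
So ⟦student across from x11 who stayed left of x5⟧ = {x4, x12}.

{x4, x12}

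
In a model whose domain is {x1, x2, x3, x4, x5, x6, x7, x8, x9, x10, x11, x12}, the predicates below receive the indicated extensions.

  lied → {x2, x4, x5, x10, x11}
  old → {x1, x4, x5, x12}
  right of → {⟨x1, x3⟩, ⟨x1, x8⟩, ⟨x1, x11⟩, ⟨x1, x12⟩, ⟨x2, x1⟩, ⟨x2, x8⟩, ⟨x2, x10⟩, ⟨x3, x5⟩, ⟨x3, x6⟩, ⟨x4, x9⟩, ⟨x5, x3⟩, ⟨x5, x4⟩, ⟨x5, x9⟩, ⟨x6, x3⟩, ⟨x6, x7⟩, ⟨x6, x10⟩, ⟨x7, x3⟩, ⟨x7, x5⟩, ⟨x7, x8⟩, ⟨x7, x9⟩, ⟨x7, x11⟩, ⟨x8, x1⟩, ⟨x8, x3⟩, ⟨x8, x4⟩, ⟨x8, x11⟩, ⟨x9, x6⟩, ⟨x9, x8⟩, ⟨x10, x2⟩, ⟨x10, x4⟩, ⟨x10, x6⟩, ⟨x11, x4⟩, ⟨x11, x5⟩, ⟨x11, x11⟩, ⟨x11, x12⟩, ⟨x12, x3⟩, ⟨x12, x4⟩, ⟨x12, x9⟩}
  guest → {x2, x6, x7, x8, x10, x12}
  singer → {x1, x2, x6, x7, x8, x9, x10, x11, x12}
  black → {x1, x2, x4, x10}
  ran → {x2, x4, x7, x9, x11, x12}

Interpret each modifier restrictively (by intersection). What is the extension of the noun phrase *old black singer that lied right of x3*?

{}

⟦that lied⟧ = ⟦lied⟧ = {x2, x4, x5, x10, x11}
⟦right of x3⟧ = {x : ⟨x, x3⟩ ∈ ⟦right of⟧} = {x1, x5, x6, x7, x8, x12}
⟦singer⟧ = {x1, x2, x6, x7, x8, x9, x10, x11, x12}
… ∩ ⟦that lied⟧ = {x1, x2, x6, x7, x8, x9, x10, x11, x12} ∩ {x2, x4, x5, x10, x11} = {x2, x10, x11}
… ∩ ⟦right of x3⟧ = {x2, x10, x11} ∩ {x1, x5, x6, x7, x8, x12} = ∅
… ∩ ⟦old⟧ = ∅ ∩ {x1, x4, x5, x12} = ∅
… ∩ ⟦black⟧ = ∅ ∩ {x1, x2, x4, x10} = ∅
So ⟦old black singer that lied right of x3⟧ = {}.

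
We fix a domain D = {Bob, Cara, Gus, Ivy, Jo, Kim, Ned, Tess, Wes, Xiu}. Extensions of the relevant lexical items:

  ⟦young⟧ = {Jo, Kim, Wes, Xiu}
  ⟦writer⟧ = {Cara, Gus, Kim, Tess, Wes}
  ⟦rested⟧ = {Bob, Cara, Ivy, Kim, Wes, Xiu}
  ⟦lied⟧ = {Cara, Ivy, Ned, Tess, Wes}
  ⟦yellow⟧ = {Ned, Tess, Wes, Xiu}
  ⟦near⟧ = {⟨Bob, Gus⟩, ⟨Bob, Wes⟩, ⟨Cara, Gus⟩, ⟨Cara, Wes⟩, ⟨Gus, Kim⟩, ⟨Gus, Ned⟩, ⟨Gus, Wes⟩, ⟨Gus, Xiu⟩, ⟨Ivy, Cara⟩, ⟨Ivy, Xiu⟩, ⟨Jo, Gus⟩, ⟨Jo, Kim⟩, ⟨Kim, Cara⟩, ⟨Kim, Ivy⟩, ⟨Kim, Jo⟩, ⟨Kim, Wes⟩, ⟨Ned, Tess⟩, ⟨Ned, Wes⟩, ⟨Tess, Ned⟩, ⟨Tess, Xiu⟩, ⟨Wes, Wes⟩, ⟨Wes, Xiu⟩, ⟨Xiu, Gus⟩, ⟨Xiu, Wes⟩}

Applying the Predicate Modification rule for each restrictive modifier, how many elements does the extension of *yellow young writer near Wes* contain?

⟦near Wes⟧ = {x : ⟨x, Wes⟩ ∈ ⟦near⟧} = {Bob, Cara, Gus, Kim, Ned, Wes, Xiu}
⟦writer⟧ = {Cara, Gus, Kim, Tess, Wes}
… ∩ ⟦near Wes⟧ = {Cara, Gus, Kim, Tess, Wes} ∩ {Bob, Cara, Gus, Kim, Ned, Wes, Xiu} = {Cara, Gus, Kim, Wes}
… ∩ ⟦yellow⟧ = {Cara, Gus, Kim, Wes} ∩ {Ned, Tess, Wes, Xiu} = {Wes}
… ∩ ⟦young⟧ = {Wes} ∩ {Jo, Kim, Wes, Xiu} = {Wes}
⟦yellow young writer near Wes⟧ = {Wes}, so the cardinality is 1.

1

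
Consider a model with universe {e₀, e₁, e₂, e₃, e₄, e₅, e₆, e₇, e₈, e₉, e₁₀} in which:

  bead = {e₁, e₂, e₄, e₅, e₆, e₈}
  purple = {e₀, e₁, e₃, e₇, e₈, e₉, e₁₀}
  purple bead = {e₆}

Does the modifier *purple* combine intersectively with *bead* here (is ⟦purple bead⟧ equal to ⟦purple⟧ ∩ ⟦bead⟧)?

no

⟦purple⟧ ∩ ⟦bead⟧ = {e₀, e₁, e₃, e₇, e₈, e₉, e₁₀} ∩ {e₁, e₂, e₄, e₅, e₆, e₈} = {e₁, e₈}
Observed ⟦purple bead⟧ = {e₆}.
These differ, so the modifier is not intersective in this model.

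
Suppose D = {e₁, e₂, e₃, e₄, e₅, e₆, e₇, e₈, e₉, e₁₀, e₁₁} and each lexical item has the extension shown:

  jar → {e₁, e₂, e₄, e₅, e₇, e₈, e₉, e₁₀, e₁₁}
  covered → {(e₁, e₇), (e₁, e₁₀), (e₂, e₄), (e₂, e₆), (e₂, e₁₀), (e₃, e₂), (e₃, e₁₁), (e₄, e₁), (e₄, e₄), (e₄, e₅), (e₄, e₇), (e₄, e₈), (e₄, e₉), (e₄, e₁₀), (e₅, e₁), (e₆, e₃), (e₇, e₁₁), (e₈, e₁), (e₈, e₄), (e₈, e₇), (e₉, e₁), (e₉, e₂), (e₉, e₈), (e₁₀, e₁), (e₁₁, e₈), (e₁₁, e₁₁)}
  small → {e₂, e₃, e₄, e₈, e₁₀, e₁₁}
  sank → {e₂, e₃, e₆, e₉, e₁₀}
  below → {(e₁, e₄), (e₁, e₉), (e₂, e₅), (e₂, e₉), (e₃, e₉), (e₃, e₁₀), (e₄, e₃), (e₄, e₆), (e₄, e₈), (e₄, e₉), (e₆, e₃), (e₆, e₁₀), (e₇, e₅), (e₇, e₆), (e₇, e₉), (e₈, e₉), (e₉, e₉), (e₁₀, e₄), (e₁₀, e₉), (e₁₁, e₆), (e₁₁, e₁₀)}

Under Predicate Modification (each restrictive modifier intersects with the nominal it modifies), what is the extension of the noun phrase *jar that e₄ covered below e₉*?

⟦that e₄ covered⟧ = {x : ⟨e₄, x⟩ ∈ ⟦covered⟧} = {e₁, e₄, e₅, e₇, e₈, e₉, e₁₀}
⟦below e₉⟧ = {x : ⟨x, e₉⟩ ∈ ⟦below⟧} = {e₁, e₂, e₃, e₄, e₇, e₈, e₉, e₁₀}
⟦jar⟧ = {e₁, e₂, e₄, e₅, e₇, e₈, e₉, e₁₀, e₁₁}
… ∩ ⟦that e₄ covered⟧ = {e₁, e₂, e₄, e₅, e₇, e₈, e₉, e₁₀, e₁₁} ∩ {e₁, e₄, e₅, e₇, e₈, e₉, e₁₀} = {e₁, e₄, e₅, e₇, e₈, e₉, e₁₀}
… ∩ ⟦below e₉⟧ = {e₁, e₄, e₅, e₇, e₈, e₉, e₁₀} ∩ {e₁, e₂, e₃, e₄, e₇, e₈, e₉, e₁₀} = {e₁, e₄, e₇, e₈, e₉, e₁₀}
So ⟦jar that e₄ covered below e₉⟧ = {e₁, e₄, e₇, e₈, e₉, e₁₀}.

{e₁, e₄, e₇, e₈, e₉, e₁₀}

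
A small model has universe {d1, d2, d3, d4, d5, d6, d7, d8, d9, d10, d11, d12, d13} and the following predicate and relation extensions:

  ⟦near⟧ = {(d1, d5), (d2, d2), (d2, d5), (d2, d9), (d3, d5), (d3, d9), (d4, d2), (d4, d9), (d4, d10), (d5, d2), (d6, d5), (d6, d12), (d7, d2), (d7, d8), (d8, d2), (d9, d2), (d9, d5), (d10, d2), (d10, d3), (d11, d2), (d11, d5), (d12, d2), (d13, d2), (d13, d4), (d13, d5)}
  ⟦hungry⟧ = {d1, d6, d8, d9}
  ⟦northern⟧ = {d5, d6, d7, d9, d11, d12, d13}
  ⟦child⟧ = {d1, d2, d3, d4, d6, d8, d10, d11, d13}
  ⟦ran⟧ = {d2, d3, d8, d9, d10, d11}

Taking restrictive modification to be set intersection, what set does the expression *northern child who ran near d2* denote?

⟦who ran⟧ = ⟦ran⟧ = {d2, d3, d8, d9, d10, d11}
⟦near d2⟧ = {x : ⟨x, d2⟩ ∈ ⟦near⟧} = {d2, d4, d5, d7, d8, d9, d10, d11, d12, d13}
⟦child⟧ = {d1, d2, d3, d4, d6, d8, d10, d11, d13}
… ∩ ⟦who ran⟧ = {d1, d2, d3, d4, d6, d8, d10, d11, d13} ∩ {d2, d3, d8, d9, d10, d11} = {d2, d3, d8, d10, d11}
… ∩ ⟦near d2⟧ = {d2, d3, d8, d10, d11} ∩ {d2, d4, d5, d7, d8, d9, d10, d11, d12, d13} = {d2, d8, d10, d11}
… ∩ ⟦northern⟧ = {d2, d8, d10, d11} ∩ {d5, d6, d7, d9, d11, d12, d13} = {d11}
So ⟦northern child who ran near d2⟧ = {d11}.

{d11}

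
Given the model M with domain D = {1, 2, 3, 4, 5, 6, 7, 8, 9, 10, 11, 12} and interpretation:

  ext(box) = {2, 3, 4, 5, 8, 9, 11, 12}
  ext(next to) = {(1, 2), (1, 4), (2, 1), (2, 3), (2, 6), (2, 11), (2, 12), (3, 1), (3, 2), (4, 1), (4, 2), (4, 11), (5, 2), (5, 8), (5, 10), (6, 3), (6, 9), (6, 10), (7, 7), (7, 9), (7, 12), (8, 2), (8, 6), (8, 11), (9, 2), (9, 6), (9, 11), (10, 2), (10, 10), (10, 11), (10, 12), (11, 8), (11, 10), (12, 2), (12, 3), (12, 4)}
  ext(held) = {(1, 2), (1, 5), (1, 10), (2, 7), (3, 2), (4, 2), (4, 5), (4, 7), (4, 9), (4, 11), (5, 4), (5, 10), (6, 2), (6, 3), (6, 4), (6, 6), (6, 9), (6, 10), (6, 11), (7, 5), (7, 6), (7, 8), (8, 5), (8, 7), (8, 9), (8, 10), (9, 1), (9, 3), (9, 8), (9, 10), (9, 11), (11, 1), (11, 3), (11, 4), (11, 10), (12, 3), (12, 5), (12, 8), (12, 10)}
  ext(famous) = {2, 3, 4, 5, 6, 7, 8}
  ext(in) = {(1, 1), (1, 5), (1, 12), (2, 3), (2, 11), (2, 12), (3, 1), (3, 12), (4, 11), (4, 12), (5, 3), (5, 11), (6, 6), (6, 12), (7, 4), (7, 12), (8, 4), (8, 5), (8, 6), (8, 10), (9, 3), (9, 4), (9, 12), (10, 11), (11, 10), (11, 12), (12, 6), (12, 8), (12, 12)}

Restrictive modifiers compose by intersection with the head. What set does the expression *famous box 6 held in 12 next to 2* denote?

⟦6 held⟧ = {x : ⟨6, x⟩ ∈ ⟦held⟧} = {2, 3, 4, 6, 9, 10, 11}
⟦in 12⟧ = {x : ⟨x, 12⟩ ∈ ⟦in⟧} = {1, 2, 3, 4, 6, 7, 9, 11, 12}
⟦next to 2⟧ = {x : ⟨x, 2⟩ ∈ ⟦next to⟧} = {1, 3, 4, 5, 8, 9, 10, 12}
⟦box⟧ = {2, 3, 4, 5, 8, 9, 11, 12}
… ∩ ⟦6 held⟧ = {2, 3, 4, 5, 8, 9, 11, 12} ∩ {2, 3, 4, 6, 9, 10, 11} = {2, 3, 4, 9, 11}
… ∩ ⟦in 12⟧ = {2, 3, 4, 9, 11} ∩ {1, 2, 3, 4, 6, 7, 9, 11, 12} = {2, 3, 4, 9, 11}
… ∩ ⟦next to 2⟧ = {2, 3, 4, 9, 11} ∩ {1, 3, 4, 5, 8, 9, 10, 12} = {3, 4, 9}
… ∩ ⟦famous⟧ = {3, 4, 9} ∩ {2, 3, 4, 5, 6, 7, 8} = {3, 4}
So ⟦famous box 6 held in 12 next to 2⟧ = {3, 4}.

{3, 4}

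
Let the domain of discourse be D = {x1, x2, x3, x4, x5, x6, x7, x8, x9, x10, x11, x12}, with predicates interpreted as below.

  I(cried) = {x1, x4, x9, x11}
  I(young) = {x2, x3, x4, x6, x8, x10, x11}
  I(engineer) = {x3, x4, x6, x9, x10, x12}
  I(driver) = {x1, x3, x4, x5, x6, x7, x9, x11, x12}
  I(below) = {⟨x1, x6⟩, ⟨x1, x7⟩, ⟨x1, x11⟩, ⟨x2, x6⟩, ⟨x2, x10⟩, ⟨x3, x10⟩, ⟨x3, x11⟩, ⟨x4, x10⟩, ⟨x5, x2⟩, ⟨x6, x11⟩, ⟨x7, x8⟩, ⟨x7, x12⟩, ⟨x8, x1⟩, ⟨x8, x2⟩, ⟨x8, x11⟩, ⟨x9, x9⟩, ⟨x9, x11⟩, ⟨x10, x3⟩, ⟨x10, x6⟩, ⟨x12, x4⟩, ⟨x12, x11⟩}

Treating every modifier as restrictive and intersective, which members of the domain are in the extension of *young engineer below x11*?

⟦below x11⟧ = {x : ⟨x, x11⟩ ∈ ⟦below⟧} = {x1, x3, x6, x8, x9, x12}
⟦engineer⟧ = {x3, x4, x6, x9, x10, x12}
… ∩ ⟦below x11⟧ = {x3, x4, x6, x9, x10, x12} ∩ {x1, x3, x6, x8, x9, x12} = {x3, x6, x9, x12}
… ∩ ⟦young⟧ = {x3, x6, x9, x12} ∩ {x2, x3, x4, x6, x8, x10, x11} = {x3, x6}
So ⟦young engineer below x11⟧ = {x3, x6}.

{x3, x6}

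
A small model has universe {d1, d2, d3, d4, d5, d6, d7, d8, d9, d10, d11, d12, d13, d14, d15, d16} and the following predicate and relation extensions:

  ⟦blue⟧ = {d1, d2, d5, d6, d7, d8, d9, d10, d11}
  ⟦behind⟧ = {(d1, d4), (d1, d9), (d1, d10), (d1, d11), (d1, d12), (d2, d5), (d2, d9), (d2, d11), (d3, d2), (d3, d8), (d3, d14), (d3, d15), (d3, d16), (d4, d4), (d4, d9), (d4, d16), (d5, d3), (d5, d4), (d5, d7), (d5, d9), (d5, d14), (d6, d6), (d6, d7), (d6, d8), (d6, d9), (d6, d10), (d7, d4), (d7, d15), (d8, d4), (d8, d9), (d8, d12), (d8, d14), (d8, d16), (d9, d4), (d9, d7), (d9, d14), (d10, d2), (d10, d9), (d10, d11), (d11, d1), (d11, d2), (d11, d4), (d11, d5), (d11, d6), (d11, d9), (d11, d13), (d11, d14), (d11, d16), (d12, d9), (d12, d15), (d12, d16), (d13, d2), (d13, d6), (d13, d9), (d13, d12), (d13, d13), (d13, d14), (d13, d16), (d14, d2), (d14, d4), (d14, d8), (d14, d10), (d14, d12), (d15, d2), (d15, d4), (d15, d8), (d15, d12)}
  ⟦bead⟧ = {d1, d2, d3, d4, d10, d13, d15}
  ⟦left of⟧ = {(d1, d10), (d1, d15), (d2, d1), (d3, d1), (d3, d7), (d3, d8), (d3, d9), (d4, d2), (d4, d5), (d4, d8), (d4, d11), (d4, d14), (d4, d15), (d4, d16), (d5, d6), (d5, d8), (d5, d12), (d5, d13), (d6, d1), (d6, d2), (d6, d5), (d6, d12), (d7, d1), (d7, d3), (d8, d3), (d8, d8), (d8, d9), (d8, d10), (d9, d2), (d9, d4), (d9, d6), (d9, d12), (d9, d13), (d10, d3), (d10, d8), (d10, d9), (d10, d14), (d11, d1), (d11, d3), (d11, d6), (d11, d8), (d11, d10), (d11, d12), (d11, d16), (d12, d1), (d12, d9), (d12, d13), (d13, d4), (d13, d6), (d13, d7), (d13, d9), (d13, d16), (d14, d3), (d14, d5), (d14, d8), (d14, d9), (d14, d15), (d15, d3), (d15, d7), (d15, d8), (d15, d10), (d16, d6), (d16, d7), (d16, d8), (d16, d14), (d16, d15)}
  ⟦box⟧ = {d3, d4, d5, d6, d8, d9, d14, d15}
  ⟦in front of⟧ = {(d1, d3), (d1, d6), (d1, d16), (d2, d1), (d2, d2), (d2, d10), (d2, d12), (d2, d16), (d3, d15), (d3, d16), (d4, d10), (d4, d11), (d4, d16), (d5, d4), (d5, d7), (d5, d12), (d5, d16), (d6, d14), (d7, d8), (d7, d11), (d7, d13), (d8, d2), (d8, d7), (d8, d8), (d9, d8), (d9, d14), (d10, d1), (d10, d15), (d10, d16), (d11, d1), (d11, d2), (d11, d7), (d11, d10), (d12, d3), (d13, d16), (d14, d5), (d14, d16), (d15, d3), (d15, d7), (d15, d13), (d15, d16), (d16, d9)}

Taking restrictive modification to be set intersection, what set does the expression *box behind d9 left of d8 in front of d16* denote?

⟦behind d9⟧ = {x : ⟨x, d9⟩ ∈ ⟦behind⟧} = {d1, d2, d4, d5, d6, d8, d10, d11, d12, d13}
⟦left of d8⟧ = {x : ⟨x, d8⟩ ∈ ⟦left of⟧} = {d3, d4, d5, d8, d10, d11, d14, d15, d16}
⟦in front of d16⟧ = {x : ⟨x, d16⟩ ∈ ⟦in front of⟧} = {d1, d2, d3, d4, d5, d10, d13, d14, d15}
⟦box⟧ = {d3, d4, d5, d6, d8, d9, d14, d15}
… ∩ ⟦behind d9⟧ = {d3, d4, d5, d6, d8, d9, d14, d15} ∩ {d1, d2, d4, d5, d6, d8, d10, d11, d12, d13} = {d4, d5, d6, d8}
… ∩ ⟦left of d8⟧ = {d4, d5, d6, d8} ∩ {d3, d4, d5, d8, d10, d11, d14, d15, d16} = {d4, d5, d8}
… ∩ ⟦in front of d16⟧ = {d4, d5, d8} ∩ {d1, d2, d3, d4, d5, d10, d13, d14, d15} = {d4, d5}
So ⟦box behind d9 left of d8 in front of d16⟧ = {d4, d5}.

{d4, d5}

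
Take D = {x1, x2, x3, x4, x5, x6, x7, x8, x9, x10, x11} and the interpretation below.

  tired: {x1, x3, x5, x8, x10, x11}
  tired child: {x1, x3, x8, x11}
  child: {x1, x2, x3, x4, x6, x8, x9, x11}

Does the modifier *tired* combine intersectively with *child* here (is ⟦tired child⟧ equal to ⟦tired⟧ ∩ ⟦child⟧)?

yes

⟦tired⟧ ∩ ⟦child⟧ = {x1, x3, x5, x8, x10, x11} ∩ {x1, x2, x3, x4, x6, x8, x9, x11} = {x1, x3, x8, x11}
Observed ⟦tired child⟧ = {x1, x3, x8, x11}.
These coincide, so the modifier is intersective here.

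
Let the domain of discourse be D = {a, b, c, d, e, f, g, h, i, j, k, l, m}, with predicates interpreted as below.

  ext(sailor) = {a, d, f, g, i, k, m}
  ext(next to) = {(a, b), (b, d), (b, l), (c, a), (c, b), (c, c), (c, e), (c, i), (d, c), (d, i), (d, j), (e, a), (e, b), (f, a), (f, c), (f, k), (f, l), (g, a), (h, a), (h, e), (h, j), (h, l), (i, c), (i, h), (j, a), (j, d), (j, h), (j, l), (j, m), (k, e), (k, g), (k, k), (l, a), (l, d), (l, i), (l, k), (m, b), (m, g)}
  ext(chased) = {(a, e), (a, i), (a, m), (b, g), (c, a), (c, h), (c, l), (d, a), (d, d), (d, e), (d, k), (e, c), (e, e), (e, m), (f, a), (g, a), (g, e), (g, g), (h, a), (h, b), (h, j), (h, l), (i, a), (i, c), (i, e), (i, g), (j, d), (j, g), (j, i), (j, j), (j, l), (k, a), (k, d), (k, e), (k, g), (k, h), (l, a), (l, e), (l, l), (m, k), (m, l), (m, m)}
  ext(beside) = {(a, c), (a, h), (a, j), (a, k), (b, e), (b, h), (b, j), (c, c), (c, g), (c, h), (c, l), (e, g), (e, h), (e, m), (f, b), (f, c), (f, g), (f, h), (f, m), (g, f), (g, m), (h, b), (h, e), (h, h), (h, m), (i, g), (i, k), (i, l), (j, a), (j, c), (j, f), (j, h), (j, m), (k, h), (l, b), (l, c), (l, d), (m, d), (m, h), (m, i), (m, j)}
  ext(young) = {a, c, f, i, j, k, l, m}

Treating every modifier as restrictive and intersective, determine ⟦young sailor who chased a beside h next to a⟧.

{f}

⟦who chased a⟧ = {x : ⟨x, a⟩ ∈ ⟦chased⟧} = {c, d, f, g, h, i, k, l}
⟦beside h⟧ = {x : ⟨x, h⟩ ∈ ⟦beside⟧} = {a, b, c, e, f, h, j, k, m}
⟦next to a⟧ = {x : ⟨x, a⟩ ∈ ⟦next to⟧} = {c, e, f, g, h, j, l}
⟦sailor⟧ = {a, d, f, g, i, k, m}
… ∩ ⟦who chased a⟧ = {a, d, f, g, i, k, m} ∩ {c, d, f, g, h, i, k, l} = {d, f, g, i, k}
… ∩ ⟦beside h⟧ = {d, f, g, i, k} ∩ {a, b, c, e, f, h, j, k, m} = {f, k}
… ∩ ⟦next to a⟧ = {f, k} ∩ {c, e, f, g, h, j, l} = {f}
… ∩ ⟦young⟧ = {f} ∩ {a, c, f, i, j, k, l, m} = {f}
So ⟦young sailor who chased a beside h next to a⟧ = {f}.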